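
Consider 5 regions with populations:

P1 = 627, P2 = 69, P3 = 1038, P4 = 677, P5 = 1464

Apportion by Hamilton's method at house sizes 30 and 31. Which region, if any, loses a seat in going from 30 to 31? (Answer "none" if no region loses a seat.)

At 30 seats: P1 5, P2 1, P3 8, P4 5, P5 11.
At 31 seats: P1 5, P2 1, P3 8, P4 5, P5 12.
No region's allocation decreased.

none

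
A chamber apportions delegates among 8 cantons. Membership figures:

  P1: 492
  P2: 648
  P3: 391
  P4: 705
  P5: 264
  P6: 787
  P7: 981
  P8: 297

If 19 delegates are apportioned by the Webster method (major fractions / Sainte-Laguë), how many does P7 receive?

4

Standard divisor 4565/19 ≈ 240.263; standard quotas: P1 2.048, P2 2.697, P3 1.627, P4 2.934, P5 1.099, P6 3.276, P7 4.083, P8 1.236.
Rounding to the nearest integer gives P1 2, P2 3, P3 2, P4 3, P5 1, P6 3, P7 4, P8 1 — total 19, matching the house size, so no adjustment is needed.
P7 receives 4.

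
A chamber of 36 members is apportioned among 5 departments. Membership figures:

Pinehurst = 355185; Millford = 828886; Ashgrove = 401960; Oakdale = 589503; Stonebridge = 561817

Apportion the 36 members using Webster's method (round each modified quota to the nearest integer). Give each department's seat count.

Pinehurst: 5, Millford: 11, Ashgrove: 5, Oakdale: 8, Stonebridge: 7

Standard divisor 2737351/36 ≈ 76037.528; standard quotas: Pinehurst 4.671, Millford 10.901, Ashgrove 5.286, Oakdale 7.753, Stonebridge 7.389.
Rounding to the nearest integer gives Pinehurst 5, Millford 11, Ashgrove 5, Oakdale 8, Stonebridge 7 — total 36, matching the house size, so no adjustment is needed.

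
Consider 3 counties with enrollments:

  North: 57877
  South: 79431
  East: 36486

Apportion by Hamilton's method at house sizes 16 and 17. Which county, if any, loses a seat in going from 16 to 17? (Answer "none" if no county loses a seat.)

East

At 16 seats: North 5, South 7, East 4.
At 17 seats: North 6, South 8, East 3.
East drops from 4 to 3.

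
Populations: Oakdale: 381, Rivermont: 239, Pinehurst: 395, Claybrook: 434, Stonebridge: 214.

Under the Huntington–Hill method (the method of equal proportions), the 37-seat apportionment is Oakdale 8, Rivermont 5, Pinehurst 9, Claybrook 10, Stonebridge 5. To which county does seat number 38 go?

Priority for the next seat is population ÷ (√(s·(s+1))).
Priorities: Oakdale 44.901, Rivermont 43.635, Pinehurst 41.637, Claybrook 41.380, Stonebridge 39.071.
Highest priority: Oakdale.

Oakdale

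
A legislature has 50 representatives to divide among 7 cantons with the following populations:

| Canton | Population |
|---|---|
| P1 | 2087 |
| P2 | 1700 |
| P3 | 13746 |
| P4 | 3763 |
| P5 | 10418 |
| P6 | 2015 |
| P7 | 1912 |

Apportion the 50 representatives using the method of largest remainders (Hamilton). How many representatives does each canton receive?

P1 3; P2 2; P3 19; P4 5; P5 15; P6 3; P7 3

Standard divisor: 35641 ÷ 50 ≈ 712.82.
Standard quotas: P1 2.9278, P2 2.3849, P3 19.2840, P4 5.2790, P5 14.6152, P6 2.8268, P7 2.6823.
Lower quotas: P1 2, P2 2, P3 19, P4 5, P5 14, P6 2, P7 2 (sum 46, leaving 4 seats).
Remainders in descending order: P1 0.9278, P6 0.8268, P7 0.6823, P5 0.6152, P2 0.3849, P3 0.2840, P4 0.2790.
Largest remainders: P1, P6, P7, P5 receive the extra seats.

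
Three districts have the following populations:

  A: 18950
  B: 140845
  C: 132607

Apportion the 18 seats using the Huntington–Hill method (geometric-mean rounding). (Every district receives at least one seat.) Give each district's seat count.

With divisor 16113: modified quotas A 1.176, B 8.741, C 8.230.
Geometric-mean thresholds: A √(1·2)=1.414, B √(8·9)=8.485, C √(8·9)=8.485.
Each quota rounded against its threshold gives A 1, B 9, C 8 (total 18).

A 1; B 9; C 8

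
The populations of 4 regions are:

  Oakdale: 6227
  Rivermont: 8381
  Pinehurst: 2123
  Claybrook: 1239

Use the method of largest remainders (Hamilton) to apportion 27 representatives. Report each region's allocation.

Total 17970; standard divisor 17970/27 ≈ 665.556.
Standard quotas: Oakdale 9.3561, Rivermont 12.5925, Pinehurst 3.1898, Claybrook 1.8616.
Lower quotas: Oakdale 9, Rivermont 12, Pinehurst 3, Claybrook 1 (sum 25, leaving 2 seats).
Remainders in descending order: Claybrook 0.8616, Rivermont 0.5925, Oakdale 0.3561, Pinehurst 0.1898.
The surplus seats go to Claybrook, Rivermont.

Oakdale=9, Rivermont=13, Pinehurst=3, Claybrook=2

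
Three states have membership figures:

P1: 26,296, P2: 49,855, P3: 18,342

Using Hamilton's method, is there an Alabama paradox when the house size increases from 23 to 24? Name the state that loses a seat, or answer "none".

At 23 seats: P1 6, P2 12, P3 5.
At 24 seats: P1 7, P2 13, P3 4.
P3 drops from 5 to 4.

P3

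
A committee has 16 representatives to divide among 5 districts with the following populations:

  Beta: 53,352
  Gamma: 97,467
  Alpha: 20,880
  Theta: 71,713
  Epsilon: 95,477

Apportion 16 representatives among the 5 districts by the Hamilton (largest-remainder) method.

Beta 3; Gamma 5; Alpha 1; Theta 3; Epsilon 4

The standard divisor is 338889/16 ≈ 21180.562.
Standard quotas: Beta 2.5189, Gamma 4.6017, Alpha 0.9858, Theta 3.3858, Epsilon 4.5078.
Lower quotas: Beta 2, Gamma 4, Alpha 0, Theta 3, Epsilon 4 (sum 13, leaving 3 seats).
Remainders in descending order: Alpha 0.9858, Gamma 0.6017, Beta 0.5189, Epsilon 0.5078, Theta 0.3858.
Largest remainders: Alpha, Gamma, Beta receive the extra seats.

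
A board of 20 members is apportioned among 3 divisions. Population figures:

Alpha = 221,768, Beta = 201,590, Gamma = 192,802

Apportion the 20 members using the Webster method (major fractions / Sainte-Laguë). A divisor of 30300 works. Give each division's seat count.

With modified divisor 30300: modified quotas Alpha 7.319, Beta 6.653, Gamma 6.363.
Rounding to the nearest integer: Alpha 7, Beta 7, Gamma 6 (total 20).

Alpha=7, Beta=7, Gamma=6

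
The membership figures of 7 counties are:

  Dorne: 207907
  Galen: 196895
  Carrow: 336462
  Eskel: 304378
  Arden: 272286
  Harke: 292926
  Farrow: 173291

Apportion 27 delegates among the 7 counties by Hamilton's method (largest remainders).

Dorne 3; Galen 3; Carrow 5; Eskel 5; Arden 4; Harke 4; Farrow 3

Total 1784145; standard divisor 1784145/27 ≈ 66079.444.
Standard quotas: Dorne 3.1463, Galen 2.9797, Carrow 5.0918, Eskel 4.6062, Arden 4.1206, Harke 4.4329, Farrow 2.6225.
Lower quotas: Dorne 3, Galen 2, Carrow 5, Eskel 4, Arden 4, Harke 4, Farrow 2 (sum 24, leaving 3 seats).
Remainders in descending order: Galen 0.9797, Farrow 0.6225, Eskel 0.6062, Harke 0.4329, Dorne 0.1463, Arden 0.1206, Carrow 0.0918.
Largest remainders: Galen, Farrow, Eskel receive the extra seats.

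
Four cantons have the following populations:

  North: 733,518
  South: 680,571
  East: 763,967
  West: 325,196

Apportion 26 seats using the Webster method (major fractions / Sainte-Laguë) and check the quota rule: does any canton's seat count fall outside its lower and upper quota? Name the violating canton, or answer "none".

none

Standard quotas: North 7.619, South 7.069, East 7.935, West 3.378.
Webster allocation: North 8, South 7, East 8, West 3.
Every allocation lies between the lower and upper quota.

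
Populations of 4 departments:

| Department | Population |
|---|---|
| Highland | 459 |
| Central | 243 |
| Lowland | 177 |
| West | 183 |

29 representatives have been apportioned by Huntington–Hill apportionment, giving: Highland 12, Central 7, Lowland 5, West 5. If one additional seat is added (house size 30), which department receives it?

Highland

Priority for the next seat is population ÷ (√(s·(s+1))).
Priorities: Highland 36.749, Central 32.472, Lowland 32.316, West 33.411.
Highest priority: Highland.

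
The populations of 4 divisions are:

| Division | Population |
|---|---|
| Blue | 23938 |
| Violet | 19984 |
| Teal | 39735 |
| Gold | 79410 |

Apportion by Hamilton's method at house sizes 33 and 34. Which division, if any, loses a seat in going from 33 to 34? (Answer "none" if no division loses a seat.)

At 33 seats: Blue 5, Violet 4, Teal 8, Gold 16.
At 34 seats: Blue 5, Violet 4, Teal 8, Gold 17.
No division's allocation decreased.

none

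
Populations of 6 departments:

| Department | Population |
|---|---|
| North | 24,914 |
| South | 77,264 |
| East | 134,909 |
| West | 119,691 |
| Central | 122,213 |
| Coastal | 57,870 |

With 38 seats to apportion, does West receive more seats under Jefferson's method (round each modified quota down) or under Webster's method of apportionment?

Jefferson: North 1, South 5, East 10, West 9, Central 9, Coastal 4.
Webster: North 2, South 5, East 10, West 8, Central 9, Coastal 4.
West gets 9 under Jefferson and 8 under Webster.

Jefferson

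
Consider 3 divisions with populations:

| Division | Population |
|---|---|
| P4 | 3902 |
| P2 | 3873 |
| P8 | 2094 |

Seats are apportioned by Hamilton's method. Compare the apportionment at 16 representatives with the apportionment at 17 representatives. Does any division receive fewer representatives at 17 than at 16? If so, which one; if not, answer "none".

P8

At 16 seats: P4 6, P2 6, P8 4.
At 17 seats: P4 7, P2 7, P8 3.
P8 drops from 4 to 3.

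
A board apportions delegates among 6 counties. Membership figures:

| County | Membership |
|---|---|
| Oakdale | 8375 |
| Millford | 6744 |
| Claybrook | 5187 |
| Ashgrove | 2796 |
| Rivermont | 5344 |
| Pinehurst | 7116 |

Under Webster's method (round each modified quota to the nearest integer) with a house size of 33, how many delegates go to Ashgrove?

3

Standard divisor 35562/33 ≈ 1077.636; standard quotas: Oakdale 7.772, Millford 6.258, Claybrook 4.813, Ashgrove 2.595, Rivermont 4.959, Pinehurst 6.603.
Rounding to the nearest integer gives 8, 6, 5, 3, 5, 7 = 34 seats, so the divisor must be adjusted.
With modified divisor 1100: modified quotas Oakdale 7.614, Millford 6.131, Claybrook 4.715, Ashgrove 2.542, Rivermont 4.858, Pinehurst 6.469.
Rounding to the nearest integer: Oakdale 8, Millford 6, Claybrook 5, Ashgrove 3, Rivermont 5, Pinehurst 6 (total 33).
Ashgrove receives 3.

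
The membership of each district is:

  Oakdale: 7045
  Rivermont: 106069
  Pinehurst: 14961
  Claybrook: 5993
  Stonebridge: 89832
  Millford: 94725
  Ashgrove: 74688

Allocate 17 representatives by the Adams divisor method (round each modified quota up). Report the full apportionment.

Standard divisor 393313/17 ≈ 23136.059; standard quotas: Oakdale 0.305, Rivermont 4.585, Pinehurst 0.647, Claybrook 0.259, Stonebridge 3.883, Millford 4.094, Ashgrove 3.228.
Rounding up gives 1, 5, 1, 1, 4, 5, 4 = 21 seats, so the divisor must be adjusted.
With modified divisor 30800: modified quotas Oakdale 0.229, Rivermont 3.444, Pinehurst 0.486, Claybrook 0.195, Stonebridge 2.917, Millford 3.075, Ashgrove 2.425.
Rounding up: Oakdale 1, Rivermont 4, Pinehurst 1, Claybrook 1, Stonebridge 3, Millford 4, Ashgrove 3 (total 17).

Oakdale=1, Rivermont=4, Pinehurst=1, Claybrook=1, Stonebridge=3, Millford=4, Ashgrove=3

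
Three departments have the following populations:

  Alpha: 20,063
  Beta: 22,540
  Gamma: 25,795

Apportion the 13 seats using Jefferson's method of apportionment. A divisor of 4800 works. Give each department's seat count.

With modified divisor 4800: modified quotas Alpha 4.180, Beta 4.696, Gamma 5.374.
Rounding down: Alpha 4, Beta 4, Gamma 5 (total 13).

Alpha 4; Beta 4; Gamma 5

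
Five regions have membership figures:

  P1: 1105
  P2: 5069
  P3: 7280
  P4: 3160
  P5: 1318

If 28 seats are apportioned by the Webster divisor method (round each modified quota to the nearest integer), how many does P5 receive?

Standard divisor 17932/28 ≈ 640.429; standard quotas: P1 1.725, P2 7.915, P3 11.367, P4 4.934, P5 2.058.
Rounding to the nearest integer gives P1 2, P2 8, P3 11, P4 5, P5 2 — total 28, matching the house size, so no adjustment is needed.
P5 receives 2.

2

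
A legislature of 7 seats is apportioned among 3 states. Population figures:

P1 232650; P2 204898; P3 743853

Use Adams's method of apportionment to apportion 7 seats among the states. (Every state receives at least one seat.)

Standard divisor 1181401/7 ≈ 168771.571; standard quotas: P1 1.378, P2 1.214, P3 4.407.
Rounding up gives 2, 2, 5 = 9 seats, so the divisor must be adjusted.
With modified divisor 218800: modified quotas P1 1.063, P2 0.936, P3 3.400.
Rounding up: P1 2, P2 1, P3 4 (total 7).

P1 2, P2 1, P3 4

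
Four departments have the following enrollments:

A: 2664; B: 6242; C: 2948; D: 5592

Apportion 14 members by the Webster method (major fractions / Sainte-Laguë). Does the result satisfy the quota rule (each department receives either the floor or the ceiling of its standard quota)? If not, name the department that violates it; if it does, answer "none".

Standard quotas: A 2.138, B 5.009, C 2.366, D 4.487.
Webster allocation: A 2, B 5, C 2, D 5.
Every allocation lies between the lower and upper quota.

none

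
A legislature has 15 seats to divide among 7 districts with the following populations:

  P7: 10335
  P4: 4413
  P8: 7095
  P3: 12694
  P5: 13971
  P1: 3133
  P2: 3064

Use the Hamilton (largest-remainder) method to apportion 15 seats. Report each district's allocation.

P7=3; P4=1; P8=2; P3=3; P5=4; P1=1; P2=1

The standard divisor is 54705/15 = 3647.
Standard quotas: P7 2.8338, P4 1.2100, P8 1.9454, P3 3.4807, P5 3.8308, P1 0.8591, P2 0.8401.
Lower quotas: P7 2, P4 1, P8 1, P3 3, P5 3, P1 0, P2 0 (sum 10, leaving 5 seats).
Remainders in descending order: P8 0.9454, P1 0.8591, P2 0.8401, P7 0.8338, P5 0.8308, P3 0.4807, P4 0.2100.
Largest remainders: P8, P1, P2, P7, P5 receive the extra seats.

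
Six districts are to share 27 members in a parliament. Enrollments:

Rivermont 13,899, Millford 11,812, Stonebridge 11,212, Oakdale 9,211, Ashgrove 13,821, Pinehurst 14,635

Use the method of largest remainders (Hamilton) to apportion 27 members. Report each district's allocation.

Total 74590; standard divisor 74590/27 ≈ 2762.593.
Standard quotas: Rivermont 5.0311, Millford 4.2757, Stonebridge 4.0585, Oakdale 3.3342, Ashgrove 5.0029, Pinehurst 5.2976.
Lower quotas: Rivermont 5, Millford 4, Stonebridge 4, Oakdale 3, Ashgrove 5, Pinehurst 5 (sum 26, leaving 1 seat).
Remainders in descending order: Oakdale 0.3342, Pinehurst 0.2976, Millford 0.2757, Stonebridge 0.0585, Rivermont 0.0311, Ashgrove 0.0029.
The surplus seat goes to Oakdale.

Rivermont=5; Millford=4; Stonebridge=4; Oakdale=4; Ashgrove=5; Pinehurst=5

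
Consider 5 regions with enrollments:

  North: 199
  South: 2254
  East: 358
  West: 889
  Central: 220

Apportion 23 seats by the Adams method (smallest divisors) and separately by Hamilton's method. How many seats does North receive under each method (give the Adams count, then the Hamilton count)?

Adams: North 2, South 12, East 2, West 5, Central 2.
Hamilton: North 1, South 13, East 2, West 5, Central 2.
North gets 2 under Adams and 1 under Hamilton.

2 and 1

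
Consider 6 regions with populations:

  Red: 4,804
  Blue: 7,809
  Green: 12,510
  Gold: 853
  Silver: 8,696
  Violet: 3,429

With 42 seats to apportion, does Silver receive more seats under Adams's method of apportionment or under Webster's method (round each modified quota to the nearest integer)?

Adams: Red 5, Blue 9, Green 13, Gold 1, Silver 10, Violet 4.
Webster: Red 5, Blue 9, Green 14, Gold 1, Silver 9, Violet 4.
Silver gets 10 under Adams and 9 under Webster.

Adams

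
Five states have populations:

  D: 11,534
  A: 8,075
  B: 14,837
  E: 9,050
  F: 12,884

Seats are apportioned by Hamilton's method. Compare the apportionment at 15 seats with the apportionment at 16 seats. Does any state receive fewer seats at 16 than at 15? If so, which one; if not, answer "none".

At 15 seats: D 3, A 2, B 4, E 2, F 4.
At 16 seats: D 3, A 2, B 4, E 3, F 4.
No state's allocation decreased.

none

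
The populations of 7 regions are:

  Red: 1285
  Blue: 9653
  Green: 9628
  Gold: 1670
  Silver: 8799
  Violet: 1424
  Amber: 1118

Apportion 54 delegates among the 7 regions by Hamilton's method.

The standard divisor is 33577/54 ≈ 621.796.
Standard quotas: Red 2.0666, Blue 15.5244, Green 15.4842, Gold 2.6858, Silver 14.1509, Violet 2.2901, Amber 1.7980.
Lower quotas: Red 2, Blue 15, Green 15, Gold 2, Silver 14, Violet 2, Amber 1 (sum 51, leaving 3 seats).
Remainders in descending order: Amber 0.7980, Gold 0.6858, Blue 0.5244, Green 0.4842, Violet 0.2901, Silver 0.1509, Red 0.0666.
The surplus seats go to Amber, Gold, Blue.

Red: 2, Blue: 16, Green: 15, Gold: 3, Silver: 14, Violet: 2, Amber: 2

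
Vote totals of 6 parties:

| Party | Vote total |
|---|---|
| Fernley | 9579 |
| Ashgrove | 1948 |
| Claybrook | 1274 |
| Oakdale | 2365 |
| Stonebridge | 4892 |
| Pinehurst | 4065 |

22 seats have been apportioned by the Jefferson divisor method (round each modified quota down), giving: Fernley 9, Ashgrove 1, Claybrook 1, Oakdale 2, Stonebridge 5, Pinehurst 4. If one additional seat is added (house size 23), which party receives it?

Priority for the next seat is population ÷ (current seats + 1).
Priorities: Fernley 957.900, Ashgrove 974.000, Claybrook 637.000, Oakdale 788.333, Stonebridge 815.333, Pinehurst 813.000.
Highest priority: Ashgrove.

Ashgrove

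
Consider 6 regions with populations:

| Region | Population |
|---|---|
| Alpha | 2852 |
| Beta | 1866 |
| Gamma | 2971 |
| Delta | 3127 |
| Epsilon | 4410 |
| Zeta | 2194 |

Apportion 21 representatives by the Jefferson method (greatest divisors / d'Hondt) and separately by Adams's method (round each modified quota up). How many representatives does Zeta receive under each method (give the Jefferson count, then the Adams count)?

Jefferson: Alpha 3, Beta 2, Gamma 4, Delta 4, Epsilon 6, Zeta 2.
Adams: Alpha 3, Beta 2, Gamma 4, Delta 4, Epsilon 5, Zeta 3.
Zeta gets 2 under Jefferson and 3 under Adams.

2 and 3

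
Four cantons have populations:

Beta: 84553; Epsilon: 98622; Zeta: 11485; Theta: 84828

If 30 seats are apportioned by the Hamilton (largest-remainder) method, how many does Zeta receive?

Total 279488; standard divisor 279488/30 ≈ 9316.267.
Standard quotas: Beta 9.0758, Epsilon 10.5860, Zeta 1.2328, Theta 9.1054.
Lower quotas: Beta 9, Epsilon 10, Zeta 1, Theta 9 (sum 29, leaving 1 seat).
Remainders in descending order: Epsilon 0.5860, Zeta 0.2328, Theta 0.1054, Beta 0.0758.
The surplus seat goes to Epsilon.
Zeta receives 1.

1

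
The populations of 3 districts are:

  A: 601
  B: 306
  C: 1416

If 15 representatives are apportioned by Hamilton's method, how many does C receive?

Total 2323; standard divisor 2323/15 ≈ 154.867.
Standard quotas: A 3.881, B 1.976, C 9.143.
Lower quotas: A 3, B 1, C 9 (sum 13, leaving 2 seats).
Remainders in descending order: B 0.976, A 0.881, C 0.143.
The surplus seats go to B, A.
C receives 9.

9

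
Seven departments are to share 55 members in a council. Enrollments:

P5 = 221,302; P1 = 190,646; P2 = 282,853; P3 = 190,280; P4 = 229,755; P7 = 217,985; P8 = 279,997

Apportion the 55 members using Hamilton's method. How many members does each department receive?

Total 1612818; standard divisor 1612818/55 ≈ 29323.964.
Standard quotas: P5 7.5468, P1 6.5014, P2 9.6458, P3 6.4889, P4 7.8351, P7 7.4337, P8 9.5484.
Lower quotas: P5 7, P1 6, P2 9, P3 6, P4 7, P7 7, P8 9 (sum 51, leaving 4 seats).
Remainders in descending order: P4 0.8351, P2 0.6458, P8 0.5484, P5 0.5468, P1 0.5014, P3 0.4889, P7 0.4337.
Largest remainders: P4, P2, P8, P5 receive the extra seats.

P5: 8; P1: 6; P2: 10; P3: 6; P4: 8; P7: 7; P8: 10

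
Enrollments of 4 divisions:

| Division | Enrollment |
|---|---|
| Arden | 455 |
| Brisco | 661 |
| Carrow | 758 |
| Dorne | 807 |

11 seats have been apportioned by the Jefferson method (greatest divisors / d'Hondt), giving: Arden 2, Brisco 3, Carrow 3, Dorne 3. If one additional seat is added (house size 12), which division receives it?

Dorne

Priority for the next seat is population ÷ (current seats + 1).
Priorities: Arden 151.667, Brisco 165.250, Carrow 189.500, Dorne 201.750.
Highest priority: Dorne.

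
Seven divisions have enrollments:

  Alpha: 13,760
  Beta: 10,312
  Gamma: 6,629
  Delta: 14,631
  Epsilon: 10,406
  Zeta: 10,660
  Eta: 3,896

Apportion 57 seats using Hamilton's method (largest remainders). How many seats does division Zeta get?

Total 70294; standard divisor 70294/57 ≈ 1233.228.
Standard quotas: Alpha 11.1577, Beta 8.3618, Gamma 5.3753, Delta 11.8640, Epsilon 8.4380, Zeta 8.6440, Eta 3.1592.
Lower quotas: Alpha 11, Beta 8, Gamma 5, Delta 11, Epsilon 8, Zeta 8, Eta 3 (sum 54, leaving 3 seats).
Remainders in descending order: Delta 0.8640, Zeta 0.6440, Epsilon 0.4380, Gamma 0.3753, Beta 0.3618, Eta 0.1592, Alpha 0.1577.
The surplus seats go to Delta, Zeta, Epsilon.
Zeta receives 9.

9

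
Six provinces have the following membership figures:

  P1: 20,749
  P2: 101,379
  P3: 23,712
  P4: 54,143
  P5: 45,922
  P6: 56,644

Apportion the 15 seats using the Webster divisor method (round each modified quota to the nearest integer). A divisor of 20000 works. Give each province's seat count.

With modified divisor 20000: modified quotas P1 1.037, P2 5.069, P3 1.186, P4 2.707, P5 2.296, P6 2.832.
Rounding to the nearest integer: P1 1, P2 5, P3 1, P4 3, P5 2, P6 3 (total 15).

P1: 1, P2: 5, P3: 1, P4: 3, P5: 2, P6: 3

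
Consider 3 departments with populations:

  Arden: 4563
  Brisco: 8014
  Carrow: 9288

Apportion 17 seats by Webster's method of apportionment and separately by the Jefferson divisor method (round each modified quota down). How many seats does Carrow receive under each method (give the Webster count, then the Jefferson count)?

7 and 8

Webster: Arden 4, Brisco 6, Carrow 7.
Jefferson: Arden 3, Brisco 6, Carrow 8.
Carrow gets 7 under Webster and 8 under Jefferson.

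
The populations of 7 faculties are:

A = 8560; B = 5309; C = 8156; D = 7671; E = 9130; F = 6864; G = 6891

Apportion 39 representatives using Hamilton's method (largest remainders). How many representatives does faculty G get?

5

The standard divisor is 52581/39 ≈ 1348.231.
Standard quotas: A 6.3491, B 3.9378, C 6.0494, D 5.6897, E 6.7718, F 5.0911, G 5.1111.
Lower quotas: A 6, B 3, C 6, D 5, E 6, F 5, G 5 (sum 36, leaving 3 seats).
Remainders in descending order: B 0.9378, E 0.7718, D 0.6897, A 0.3491, G 0.1111, F 0.0911, C 0.0494.
Largest remainders: B, E, D receive the extra seats.
G receives 5.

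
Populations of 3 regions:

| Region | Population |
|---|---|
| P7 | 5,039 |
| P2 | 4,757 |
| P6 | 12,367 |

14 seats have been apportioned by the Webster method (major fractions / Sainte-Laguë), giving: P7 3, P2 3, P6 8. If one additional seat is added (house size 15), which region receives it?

P6

Priority for the next seat is population ÷ (current seats + 0.5).
Priorities: P7 1439.714, P2 1359.143, P6 1454.941.
Highest priority: P6.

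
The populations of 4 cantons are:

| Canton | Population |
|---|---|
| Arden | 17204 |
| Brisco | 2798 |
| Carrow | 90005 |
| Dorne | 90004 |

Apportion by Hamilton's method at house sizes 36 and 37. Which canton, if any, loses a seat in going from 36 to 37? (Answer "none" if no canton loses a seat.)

Brisco

At 36 seats: Arden 3, Brisco 1, Carrow 16, Dorne 16.
At 37 seats: Arden 3, Brisco 0, Carrow 17, Dorne 17.
Brisco drops from 1 to 0.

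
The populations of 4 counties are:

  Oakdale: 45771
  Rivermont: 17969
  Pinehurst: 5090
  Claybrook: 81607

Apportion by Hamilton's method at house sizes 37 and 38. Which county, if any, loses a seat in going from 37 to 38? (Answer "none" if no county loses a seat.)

Rivermont

At 37 seats: Oakdale 11, Rivermont 5, Pinehurst 1, Claybrook 20.
At 38 seats: Oakdale 12, Rivermont 4, Pinehurst 1, Claybrook 21.
Rivermont drops from 5 to 4.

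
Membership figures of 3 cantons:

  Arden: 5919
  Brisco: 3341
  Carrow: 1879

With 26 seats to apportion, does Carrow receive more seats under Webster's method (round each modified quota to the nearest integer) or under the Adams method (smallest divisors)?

Adams

Webster: Arden 14, Brisco 8, Carrow 4.
Adams: Arden 13, Brisco 8, Carrow 5.
Carrow gets 4 under Webster and 5 under Adams.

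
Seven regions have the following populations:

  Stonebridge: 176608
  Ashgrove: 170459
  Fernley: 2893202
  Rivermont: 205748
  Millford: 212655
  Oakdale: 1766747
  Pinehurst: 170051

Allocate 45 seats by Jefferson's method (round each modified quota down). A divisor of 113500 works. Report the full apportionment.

Stonebridge 1, Ashgrove 1, Fernley 25, Rivermont 1, Millford 1, Oakdale 15, Pinehurst 1

With modified divisor 113500: modified quotas Stonebridge 1.556, Ashgrove 1.502, Fernley 25.491, Rivermont 1.813, Millford 1.874, Oakdale 15.566, Pinehurst 1.498.
Rounding down: Stonebridge 1, Ashgrove 1, Fernley 25, Rivermont 1, Millford 1, Oakdale 15, Pinehurst 1 (total 45).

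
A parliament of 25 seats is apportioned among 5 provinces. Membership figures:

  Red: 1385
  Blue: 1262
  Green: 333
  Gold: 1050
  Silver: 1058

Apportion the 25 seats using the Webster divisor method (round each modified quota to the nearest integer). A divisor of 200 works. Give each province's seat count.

Red 7, Blue 6, Green 2, Gold 5, Silver 5

With modified divisor 200: modified quotas Red 6.925, Blue 6.310, Green 1.665, Gold 5.250, Silver 5.290.
Rounding to the nearest integer: Red 7, Blue 6, Green 2, Gold 5, Silver 5 (total 25).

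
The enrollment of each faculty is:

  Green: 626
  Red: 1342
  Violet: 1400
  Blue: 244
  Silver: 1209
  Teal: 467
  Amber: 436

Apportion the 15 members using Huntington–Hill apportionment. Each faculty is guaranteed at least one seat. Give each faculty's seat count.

With divisor 396: modified quotas Green 1.581, Red 3.389, Violet 3.535, Blue 0.616, Silver 3.053, Teal 1.179, Amber 1.101.
Geometric-mean thresholds: Green √(1·2)=1.414, Red √(3·4)=3.464, Violet √(3·4)=3.464, Blue (min 1), Silver √(3·4)=3.464, Teal √(1·2)=1.414, Amber √(1·2)=1.414.
Each quota rounded against its threshold gives Green 2, Red 3, Violet 4, Blue 1, Silver 3, Teal 1, Amber 1 (total 15).

Green=2; Red=3; Violet=4; Blue=1; Silver=3; Teal=1; Amber=1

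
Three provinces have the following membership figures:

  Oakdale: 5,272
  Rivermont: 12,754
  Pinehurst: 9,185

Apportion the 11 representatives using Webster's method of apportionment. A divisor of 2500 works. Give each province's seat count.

With modified divisor 2500: modified quotas Oakdale 2.109, Rivermont 5.102, Pinehurst 3.674.
Rounding to the nearest integer: Oakdale 2, Rivermont 5, Pinehurst 4 (total 11).

Oakdale: 2, Rivermont: 5, Pinehurst: 4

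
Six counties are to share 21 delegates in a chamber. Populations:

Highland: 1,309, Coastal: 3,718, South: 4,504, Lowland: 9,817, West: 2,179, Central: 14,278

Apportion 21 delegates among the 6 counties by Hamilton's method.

Highland 1, Coastal 2, South 3, Lowland 6, West 1, Central 8

Total 35805; standard divisor 35805/21 = 1705.
Standard quotas: Highland 0.7677, Coastal 2.1806, South 2.6416, Lowland 5.7578, West 1.2780, Central 8.3742.
Lower quotas: Highland 0, Coastal 2, South 2, Lowland 5, West 1, Central 8 (sum 18, leaving 3 seats).
Remainders in descending order: Highland 0.7677, Lowland 0.7578, South 0.6416, Central 0.3742, West 0.2780, Coastal 0.1806.
Largest remainders: Highland, Lowland, South receive the extra seats.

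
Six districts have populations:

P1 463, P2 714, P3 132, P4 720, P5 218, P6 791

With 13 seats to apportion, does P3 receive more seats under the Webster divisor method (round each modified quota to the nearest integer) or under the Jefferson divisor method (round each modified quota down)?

Webster: P1 2, P2 3, P3 1, P4 3, P5 1, P6 3.
Jefferson: P1 2, P2 3, P3 0, P4 3, P5 1, P6 4.
P3 gets 1 under Webster and 0 under Jefferson.

Webster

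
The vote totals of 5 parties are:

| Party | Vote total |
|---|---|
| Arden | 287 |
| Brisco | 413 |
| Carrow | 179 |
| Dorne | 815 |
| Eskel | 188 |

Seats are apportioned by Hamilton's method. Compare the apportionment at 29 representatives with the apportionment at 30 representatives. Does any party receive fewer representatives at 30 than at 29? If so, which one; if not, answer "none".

At 29 seats: Arden 4, Brisco 6, Carrow 3, Dorne 13, Eskel 3.
At 30 seats: Arden 4, Brisco 7, Carrow 3, Dorne 13, Eskel 3.
No party's allocation decreased.

none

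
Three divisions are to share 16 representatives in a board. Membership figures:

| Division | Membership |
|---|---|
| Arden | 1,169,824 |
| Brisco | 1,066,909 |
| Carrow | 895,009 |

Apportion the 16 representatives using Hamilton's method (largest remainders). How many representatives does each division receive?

Arden: 6, Brisco: 5, Carrow: 5

Standard divisor: 3131742 ÷ 16 ≈ 195733.875.
Standard quotas: Arden 5.9766, Brisco 5.4508, Carrow 4.5726.
Lower quotas: Arden 5, Brisco 5, Carrow 4 (sum 14, leaving 2 seats).
Remainders in descending order: Arden 0.9766, Carrow 0.5726, Brisco 0.4508.
The surplus seats go to Arden, Carrow.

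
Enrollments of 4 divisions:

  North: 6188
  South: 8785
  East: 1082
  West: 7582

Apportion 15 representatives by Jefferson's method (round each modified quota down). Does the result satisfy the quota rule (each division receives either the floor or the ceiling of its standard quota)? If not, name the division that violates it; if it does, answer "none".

Standard quotas: North 3.927, South 5.575, East 0.687, West 4.812.
Jefferson allocation: North 4, South 6, East 0, West 5.
Every allocation lies between the lower and upper quota.

none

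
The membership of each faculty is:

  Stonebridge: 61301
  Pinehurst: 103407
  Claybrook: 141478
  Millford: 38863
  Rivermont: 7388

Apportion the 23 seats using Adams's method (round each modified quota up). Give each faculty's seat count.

Standard divisor 352437/23 ≈ 15323.348; standard quotas: Stonebridge 4.000, Pinehurst 6.748, Claybrook 9.233, Millford 2.536, Rivermont 0.482.
Rounding up gives 5, 7, 10, 3, 1 = 26 seats, so the divisor must be adjusted.
With modified divisor 17500: modified quotas Stonebridge 3.503, Pinehurst 5.909, Claybrook 8.084, Millford 2.221, Rivermont 0.422.
Rounding up: Stonebridge 4, Pinehurst 6, Claybrook 9, Millford 3, Rivermont 1 (total 23).

Stonebridge 4, Pinehurst 6, Claybrook 9, Millford 3, Rivermont 1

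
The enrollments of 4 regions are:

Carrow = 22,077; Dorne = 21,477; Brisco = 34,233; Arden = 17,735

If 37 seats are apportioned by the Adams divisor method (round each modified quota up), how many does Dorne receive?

Standard divisor 95522/37 ≈ 2581.676; standard quotas: Carrow 8.551, Dorne 8.319, Brisco 13.260, Arden 6.870.
Rounding up gives 9, 9, 14, 7 = 39 seats, so the divisor must be adjusted.
With modified divisor 2700: modified quotas Carrow 8.177, Dorne 7.954, Brisco 12.679, Arden 6.569.
Rounding up: Carrow 9, Dorne 8, Brisco 13, Arden 7 (total 37).
Dorne receives 8.

8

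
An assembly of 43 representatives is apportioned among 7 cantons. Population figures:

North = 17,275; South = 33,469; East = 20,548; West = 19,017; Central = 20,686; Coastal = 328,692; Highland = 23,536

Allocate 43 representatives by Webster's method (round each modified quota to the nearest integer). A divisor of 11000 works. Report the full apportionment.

North 2; South 3; East 2; West 2; Central 2; Coastal 30; Highland 2

With modified divisor 11000: modified quotas North 1.570, South 3.043, East 1.868, West 1.729, Central 1.881, Coastal 29.881, Highland 2.140.
Rounding to the nearest integer: North 2, South 3, East 2, West 2, Central 2, Coastal 30, Highland 2 (total 43).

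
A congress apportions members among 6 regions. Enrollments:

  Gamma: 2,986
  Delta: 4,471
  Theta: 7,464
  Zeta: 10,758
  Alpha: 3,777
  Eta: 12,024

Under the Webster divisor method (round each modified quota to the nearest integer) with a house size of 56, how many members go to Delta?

6

Standard divisor 41480/56 ≈ 740.714; standard quotas: Gamma 4.031, Delta 6.036, Theta 10.077, Zeta 14.524, Alpha 5.099, Eta 16.233.
Rounding to the nearest integer gives Gamma 4, Delta 6, Theta 10, Zeta 15, Alpha 5, Eta 16 — total 56, matching the house size, so no adjustment is needed.
Delta receives 6.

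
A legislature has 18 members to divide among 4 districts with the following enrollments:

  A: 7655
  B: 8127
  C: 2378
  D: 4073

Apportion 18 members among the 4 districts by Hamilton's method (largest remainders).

Standard divisor: 22233 ÷ 18 ≈ 1235.167.
Standard quotas: A 6.1975, B 6.5797, C 1.9252, D 3.2975.
Lower quotas: A 6, B 6, C 1, D 3 (sum 16, leaving 2 seats).
Remainders in descending order: C 0.9252, B 0.5797, D 0.2975, A 0.1975.
Largest remainders: C, B receive the extra seats.

A=6; B=7; C=2; D=3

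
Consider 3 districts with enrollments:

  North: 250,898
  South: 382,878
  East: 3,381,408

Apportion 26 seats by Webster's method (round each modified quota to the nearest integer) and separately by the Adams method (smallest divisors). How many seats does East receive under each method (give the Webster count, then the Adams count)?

Webster: North 2, South 2, East 22.
Adams: North 2, South 3, East 21.
East gets 22 under Webster and 21 under Adams.

22 and 21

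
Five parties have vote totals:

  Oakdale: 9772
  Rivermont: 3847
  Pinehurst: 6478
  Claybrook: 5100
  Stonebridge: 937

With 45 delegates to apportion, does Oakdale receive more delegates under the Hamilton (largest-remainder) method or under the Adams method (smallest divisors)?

Hamilton: Oakdale 17, Rivermont 7, Pinehurst 11, Claybrook 9, Stonebridge 1.
Adams: Oakdale 16, Rivermont 7, Pinehurst 11, Claybrook 9, Stonebridge 2.
Oakdale gets 17 under Hamilton and 16 under Adams.

Hamilton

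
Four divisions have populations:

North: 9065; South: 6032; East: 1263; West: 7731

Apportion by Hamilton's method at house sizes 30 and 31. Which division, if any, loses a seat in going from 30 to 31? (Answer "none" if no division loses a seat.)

At 30 seats: North 11, South 7, East 2, West 10.
At 31 seats: North 12, South 8, East 1, West 10.
East drops from 2 to 1.

East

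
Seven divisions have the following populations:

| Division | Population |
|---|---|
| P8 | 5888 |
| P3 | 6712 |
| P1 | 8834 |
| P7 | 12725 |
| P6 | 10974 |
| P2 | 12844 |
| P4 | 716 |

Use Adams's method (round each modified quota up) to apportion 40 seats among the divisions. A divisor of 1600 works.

With modified divisor 1600: modified quotas P8 3.680, P3 4.195, P1 5.521, P7 7.953, P6 6.859, P2 8.027, P4 0.448.
Rounding up: P8 4, P3 5, P1 6, P7 8, P6 7, P2 9, P4 1 (total 40).

P8: 4, P3: 5, P1: 6, P7: 8, P6: 7, P2: 9, P4: 1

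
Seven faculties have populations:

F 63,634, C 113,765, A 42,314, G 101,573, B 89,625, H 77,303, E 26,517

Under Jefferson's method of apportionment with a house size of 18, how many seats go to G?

4

Standard divisor 514731/18 ≈ 28596.167; standard quotas: F 2.225, C 3.978, A 1.480, G 3.552, B 3.134, H 2.703, E 0.927.
Rounding down gives 2, 3, 1, 3, 3, 2, 0 = 14 seats, so the divisor must be adjusted.
With modified divisor 24100: modified quotas F 2.640, C 4.721, A 1.756, G 4.215, B 3.719, H 3.208, E 1.100.
Rounding down: F 2, C 4, A 1, G 4, B 3, H 3, E 1 (total 18).
G receives 4.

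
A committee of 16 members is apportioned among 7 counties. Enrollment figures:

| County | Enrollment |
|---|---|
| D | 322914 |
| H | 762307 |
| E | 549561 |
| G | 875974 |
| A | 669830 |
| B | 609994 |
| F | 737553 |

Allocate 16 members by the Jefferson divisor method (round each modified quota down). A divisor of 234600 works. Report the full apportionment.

D: 1, H: 3, E: 2, G: 3, A: 2, B: 2, F: 3

With modified divisor 234600: modified quotas D 1.376, H 3.249, E 2.343, G 3.734, A 2.855, B 2.600, F 3.144.
Rounding down: D 1, H 3, E 2, G 3, A 2, B 2, F 3 (total 16).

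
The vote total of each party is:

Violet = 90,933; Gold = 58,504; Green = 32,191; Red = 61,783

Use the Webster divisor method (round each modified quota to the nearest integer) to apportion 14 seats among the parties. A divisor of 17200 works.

Violet: 5, Gold: 3, Green: 2, Red: 4

With modified divisor 17200: modified quotas Violet 5.287, Gold 3.401, Green 1.872, Red 3.592.
Rounding to the nearest integer: Violet 5, Gold 3, Green 2, Red 4 (total 14).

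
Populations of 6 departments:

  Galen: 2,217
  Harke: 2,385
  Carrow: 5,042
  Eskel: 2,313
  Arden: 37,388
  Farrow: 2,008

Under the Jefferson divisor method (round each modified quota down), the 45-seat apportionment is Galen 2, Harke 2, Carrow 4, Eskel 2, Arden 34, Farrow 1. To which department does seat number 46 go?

Arden

Priority for the next seat is population ÷ (current seats + 1).
Priorities: Galen 739.000, Harke 795.000, Carrow 1008.400, Eskel 771.000, Arden 1068.229, Farrow 1004.000.
Highest priority: Arden.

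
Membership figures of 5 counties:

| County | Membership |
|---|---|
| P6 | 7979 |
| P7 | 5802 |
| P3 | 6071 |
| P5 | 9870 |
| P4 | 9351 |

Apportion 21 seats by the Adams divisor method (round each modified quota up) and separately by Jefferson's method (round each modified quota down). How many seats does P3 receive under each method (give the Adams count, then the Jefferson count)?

Adams: P6 4, P7 3, P3 4, P5 5, P4 5.
Jefferson: P6 4, P7 3, P3 3, P5 6, P4 5.
P3 gets 4 under Adams and 3 under Jefferson.

4 and 3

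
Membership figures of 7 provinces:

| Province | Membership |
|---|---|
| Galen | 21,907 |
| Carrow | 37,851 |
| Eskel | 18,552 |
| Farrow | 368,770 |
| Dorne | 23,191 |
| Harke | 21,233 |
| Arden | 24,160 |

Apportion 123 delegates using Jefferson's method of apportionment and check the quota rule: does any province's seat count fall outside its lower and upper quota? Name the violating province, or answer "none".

Farrow

Standard quotas: Galen 5.225, Carrow 9.029, Eskel 4.425, Farrow 87.962, Dorne 5.532, Harke 5.065, Arden 5.763.
Jefferson allocation: Galen 5, Carrow 9, Eskel 4, Farrow 90, Dorne 5, Harke 5, Arden 5.
Farrow has quota 87.962 (lower 87, upper 88) but receives 90 — outside the quota interval.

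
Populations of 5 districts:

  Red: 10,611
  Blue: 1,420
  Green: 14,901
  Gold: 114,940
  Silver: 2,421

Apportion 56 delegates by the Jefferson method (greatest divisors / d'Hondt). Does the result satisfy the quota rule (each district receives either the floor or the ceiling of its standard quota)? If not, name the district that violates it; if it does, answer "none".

Standard quotas: Red 4.118, Blue 0.551, Green 5.783, Gold 44.608, Silver 0.940.
Jefferson allocation: Red 4, Blue 0, Green 6, Gold 46, Silver 0.
Gold has quota 44.608 (lower 44, upper 45) but receives 46 — outside the quota interval.

Gold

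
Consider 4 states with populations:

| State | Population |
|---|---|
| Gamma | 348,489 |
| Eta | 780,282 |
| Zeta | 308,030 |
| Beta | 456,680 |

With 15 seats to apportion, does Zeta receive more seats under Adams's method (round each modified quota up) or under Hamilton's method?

Adams: Gamma 3, Eta 6, Zeta 3, Beta 3.
Hamilton: Gamma 3, Eta 6, Zeta 2, Beta 4.
Zeta gets 3 under Adams and 2 under Hamilton.

Adams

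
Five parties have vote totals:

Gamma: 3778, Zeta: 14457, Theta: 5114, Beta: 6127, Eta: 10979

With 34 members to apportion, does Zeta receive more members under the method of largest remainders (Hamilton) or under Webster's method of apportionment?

Hamilton: Gamma 3, Zeta 12, Theta 5, Beta 5, Eta 9.
Webster: Gamma 3, Zeta 13, Theta 4, Beta 5, Eta 9.
Zeta gets 12 under Hamilton and 13 under Webster.

Webster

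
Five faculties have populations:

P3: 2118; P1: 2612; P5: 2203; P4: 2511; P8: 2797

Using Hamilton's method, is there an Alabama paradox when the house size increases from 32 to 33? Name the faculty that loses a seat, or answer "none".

none

At 32 seats: P3 5, P1 7, P5 6, P4 7, P8 7.
At 33 seats: P3 6, P1 7, P5 6, P4 7, P8 7.
No faculty's allocation decreased.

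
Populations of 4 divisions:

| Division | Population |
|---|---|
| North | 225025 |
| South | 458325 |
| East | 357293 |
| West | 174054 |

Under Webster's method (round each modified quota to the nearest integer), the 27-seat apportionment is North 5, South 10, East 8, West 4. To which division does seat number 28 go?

Priority for the next seat is population ÷ (current seats + 0.5).
Priorities: North 40913.636, South 43650.000, East 42034.471, West 38678.667.
Highest priority: South.

South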